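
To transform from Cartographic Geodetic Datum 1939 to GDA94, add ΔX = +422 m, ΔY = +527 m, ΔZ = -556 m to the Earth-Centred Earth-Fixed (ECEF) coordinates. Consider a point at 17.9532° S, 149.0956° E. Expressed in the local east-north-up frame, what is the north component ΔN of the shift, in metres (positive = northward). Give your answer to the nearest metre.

The local north axis is (−sin φ cos λ, −sin φ sin λ, cos φ), giving ΔN = -111.610 + 83.432 − 528.928 = -557.11 m.

ΔN = -557 m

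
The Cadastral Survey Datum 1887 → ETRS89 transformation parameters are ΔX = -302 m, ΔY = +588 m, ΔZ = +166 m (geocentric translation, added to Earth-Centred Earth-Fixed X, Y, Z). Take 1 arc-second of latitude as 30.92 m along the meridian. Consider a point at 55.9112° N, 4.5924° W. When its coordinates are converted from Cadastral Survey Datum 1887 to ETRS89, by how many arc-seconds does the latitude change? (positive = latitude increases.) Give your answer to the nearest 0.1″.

Δφ = 12.3″

sin φ = 0.828170, cos φ = 0.560477, sin λ = -0.080067, cos λ = 0.996790.
North component: ΔN = −sin φ cos λ·ΔX − sin φ sin λ·ΔY + cos φ·ΔZ = −(0.828170)(0.996790)(-302) − (0.828170)(-0.080067)(588) + (0.560477)(166) = 381.33 m.
1° of latitude spans 3600 × 30.92 = 111312 m, so Δφ = 381.33 / 111312 × 3600 = 12.333″.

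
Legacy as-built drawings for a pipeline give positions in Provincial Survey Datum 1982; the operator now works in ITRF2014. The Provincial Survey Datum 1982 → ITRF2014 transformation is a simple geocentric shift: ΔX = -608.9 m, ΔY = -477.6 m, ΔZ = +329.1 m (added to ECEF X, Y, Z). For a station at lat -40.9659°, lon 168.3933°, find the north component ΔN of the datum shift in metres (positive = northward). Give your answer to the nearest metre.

ΔN = 577 m

At φ = -40.9659°, λ = 168.3933°: sin φ = -0.655610, cos φ = 0.755100, sin λ = 0.201192, cos λ = -0.979552.
ΔN = −sin φ cos λ·ΔX − sin φ sin λ·ΔY + cos φ·ΔZ = −(-0.655610)(-0.979552)(-608.9) − (-0.655610)(0.201192)(-477.6) + (0.755100)(329.1) = 576.54 m.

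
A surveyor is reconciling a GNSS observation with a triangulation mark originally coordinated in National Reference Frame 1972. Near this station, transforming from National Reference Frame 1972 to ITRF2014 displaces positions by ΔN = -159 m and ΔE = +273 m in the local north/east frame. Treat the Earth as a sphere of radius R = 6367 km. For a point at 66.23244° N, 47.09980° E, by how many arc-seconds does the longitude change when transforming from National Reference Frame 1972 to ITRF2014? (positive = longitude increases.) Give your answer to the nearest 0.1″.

At latitude 66.23244°, cos φ = 0.403027.
One radian of longitude at latitude φ spans R cos φ, so Δλ = ΔE / (R cos φ) = 273.0 / (6367000 × 0.403027) = 1.0639e-04 rad = 21.944″.

Δλ = 21.9″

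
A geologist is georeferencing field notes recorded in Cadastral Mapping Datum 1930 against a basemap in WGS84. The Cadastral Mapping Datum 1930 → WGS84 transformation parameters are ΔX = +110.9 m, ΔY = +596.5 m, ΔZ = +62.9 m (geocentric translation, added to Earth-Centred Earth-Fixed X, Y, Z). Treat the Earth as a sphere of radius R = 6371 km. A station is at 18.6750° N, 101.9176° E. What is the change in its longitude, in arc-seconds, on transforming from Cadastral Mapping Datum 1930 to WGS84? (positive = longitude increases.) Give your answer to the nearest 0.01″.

Δλ = -7.92″

sin φ = 0.320200, cos φ = 0.947350, sin λ = 0.978446, cos λ = -0.206505.
East component: ΔE = −sin λ·ΔX + cos λ·ΔY = −(0.978446)(110.9) + (-0.206505)(596.5) = -231.69 m.
1° of latitude spans πR/180 = 111195 m; at latitude φ, 1° of longitude spans that × cos φ = 105340.5 m, so Δλ = -231.69 / 105340.5 × 3600 = -7.918″.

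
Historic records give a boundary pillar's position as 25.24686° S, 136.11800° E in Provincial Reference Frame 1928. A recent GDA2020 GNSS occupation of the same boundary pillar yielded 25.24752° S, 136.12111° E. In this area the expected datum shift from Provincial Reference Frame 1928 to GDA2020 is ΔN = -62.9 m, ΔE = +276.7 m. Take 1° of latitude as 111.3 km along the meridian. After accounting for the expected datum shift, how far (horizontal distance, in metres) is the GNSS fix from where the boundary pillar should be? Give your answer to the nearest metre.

38 m

Observed coordinate differences: Δφ = -0.00066°, Δλ = +0.00311°.
Converting to metres (1° lat = 111300 m, cos φ = 0.904479): observed ΔN = -73.5 m, observed ΔE = 313.1 m.
Subtracting the expected shift leaves a residual of -73.5 − (-62.9) = -10.6 m north and 313.1 − (276.7) = 36.4 m east.
Residual distance = √((-10.6)² + 36.4²) = 37.9 m.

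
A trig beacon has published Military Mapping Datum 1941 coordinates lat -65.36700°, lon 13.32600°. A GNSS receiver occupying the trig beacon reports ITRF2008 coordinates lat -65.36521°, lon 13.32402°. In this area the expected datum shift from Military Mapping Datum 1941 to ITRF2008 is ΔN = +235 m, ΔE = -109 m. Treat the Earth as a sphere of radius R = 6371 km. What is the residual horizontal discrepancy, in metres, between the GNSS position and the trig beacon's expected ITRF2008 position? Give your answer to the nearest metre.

Observed coordinate differences: Δφ = +0.00179°, Δλ = -0.00198°.
Converting to metres (1° lat = 111195 m, cos φ = 0.416804): observed ΔN = 199.0 m, observed ΔE = -91.8 m.
Subtracting the expected shift leaves a residual of 199.0 − (235) = -36.0 m north and -91.8 − (-109) = 17.2 m east.
Residual distance = √((-36.0)² + 17.2²) = 39.9 m.

40 m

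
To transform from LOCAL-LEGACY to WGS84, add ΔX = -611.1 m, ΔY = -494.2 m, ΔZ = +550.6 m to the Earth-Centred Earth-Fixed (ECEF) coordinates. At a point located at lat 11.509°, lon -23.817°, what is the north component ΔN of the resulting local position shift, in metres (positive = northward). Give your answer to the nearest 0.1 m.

ΔN = 611.3 m

The local north axis is (−sin φ cos λ, −sin φ sin λ, cos φ), giving ΔN = 111.544 − 39.818 + 539.529 = 611.26 m.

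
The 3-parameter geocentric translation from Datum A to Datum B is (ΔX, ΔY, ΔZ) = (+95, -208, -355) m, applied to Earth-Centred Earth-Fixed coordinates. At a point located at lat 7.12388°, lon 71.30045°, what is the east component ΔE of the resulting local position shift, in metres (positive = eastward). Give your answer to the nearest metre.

ΔE = -157 m

At φ = 7.12388°, λ = 71.30045°: sin φ = 0.124015, cos φ = 0.992280, sin λ = 0.947213, cos λ = 0.320606.
ΔE = −sin λ·ΔX + cos λ·ΔY = −(0.947213)·(95) + (0.320606)·(-208) = -156.67 m.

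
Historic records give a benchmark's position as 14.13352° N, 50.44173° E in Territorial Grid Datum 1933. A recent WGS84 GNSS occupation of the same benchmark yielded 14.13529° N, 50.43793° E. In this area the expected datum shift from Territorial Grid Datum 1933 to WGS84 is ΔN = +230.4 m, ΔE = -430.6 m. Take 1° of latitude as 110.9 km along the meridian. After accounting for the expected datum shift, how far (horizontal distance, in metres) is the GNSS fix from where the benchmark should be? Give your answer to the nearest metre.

Observed coordinate differences: Δφ = +0.00177°, Δλ = -0.00380°.
Converting to metres (1° lat = 110900 m, cos φ = 0.969729): observed ΔN = 196.3 m, observed ΔE = -408.7 m.
Subtracting the expected shift leaves a residual of 196.3 − (230.4) = -34.1 m north and -408.7 − (-430.6) = 21.9 m east.
Residual distance = √((-34.1)² + 21.9²) = 40.6 m.

41 m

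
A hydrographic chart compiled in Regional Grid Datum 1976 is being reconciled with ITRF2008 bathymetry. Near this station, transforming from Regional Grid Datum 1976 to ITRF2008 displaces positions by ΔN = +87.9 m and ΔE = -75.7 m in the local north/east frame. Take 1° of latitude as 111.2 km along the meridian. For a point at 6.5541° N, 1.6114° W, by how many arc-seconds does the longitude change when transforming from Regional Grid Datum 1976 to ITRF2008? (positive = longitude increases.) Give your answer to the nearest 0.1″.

At latitude 6.5541°, cos φ = 0.993465.
1° of longitude at this latitude = 111.2 × cos φ = 110.47 km, so Δλ = -75.7 / 110473.3 = -0.0006852° = -2.467″.

Δλ = -2.5″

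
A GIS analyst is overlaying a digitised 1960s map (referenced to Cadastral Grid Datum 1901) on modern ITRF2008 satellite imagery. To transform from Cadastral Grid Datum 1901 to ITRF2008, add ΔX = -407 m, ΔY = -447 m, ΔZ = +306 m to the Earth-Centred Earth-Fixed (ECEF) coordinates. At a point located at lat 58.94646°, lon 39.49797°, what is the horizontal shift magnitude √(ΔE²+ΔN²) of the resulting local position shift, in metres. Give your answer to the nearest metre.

At φ = 58.94646°, λ = 39.49797°: sin φ = 0.856686, cos φ = 0.515839, sin λ = 0.636051, cos λ = 0.771647.
ΔE = −sin λ·ΔX + cos λ·ΔY = −(0.636051)·(-407) + (0.771647)·(-447) = -86.05 m.
ΔN = −sin φ cos λ·ΔX − sin φ sin λ·ΔY + cos φ·ΔZ = −(0.856686)(0.771647)(-407) − (0.856686)(0.636051)(-447) + (0.515839)(306) = 670.47 m.
Horizontal magnitude = √(ΔE² + ΔN²) = √((-86.05)² + 670.47²) = 675.97 m.

676 m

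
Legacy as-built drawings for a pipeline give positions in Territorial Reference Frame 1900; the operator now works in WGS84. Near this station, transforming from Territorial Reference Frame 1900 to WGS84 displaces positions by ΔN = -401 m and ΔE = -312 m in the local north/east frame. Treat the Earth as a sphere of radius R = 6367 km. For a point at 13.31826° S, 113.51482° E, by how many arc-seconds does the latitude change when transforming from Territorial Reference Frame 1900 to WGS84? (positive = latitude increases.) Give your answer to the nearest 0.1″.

Δφ = -13.0″

On a sphere of radius R, 1 rad of latitude = R, so Δφ = ΔN / R = -401.0 / 6367000 = -6.2981e-05 rad = -12.991″.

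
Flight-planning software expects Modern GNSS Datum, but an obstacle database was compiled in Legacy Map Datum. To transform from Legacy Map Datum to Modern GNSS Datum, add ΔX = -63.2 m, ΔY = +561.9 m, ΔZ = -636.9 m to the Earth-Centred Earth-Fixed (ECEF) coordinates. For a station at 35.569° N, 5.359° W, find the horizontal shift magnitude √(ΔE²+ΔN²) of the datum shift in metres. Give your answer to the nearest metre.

714 m

At φ = 35.569°, λ = -5.359°: sin φ = 0.581683, cos φ = 0.813416, sin λ = -0.093396, cos λ = 0.995629.
ΔE = −sin λ·ΔX + cos λ·ΔY = −(-0.093396)·(-63.2) + (0.995629)·(561.9) = 553.54 m.
ΔN = −sin φ cos λ·ΔX − sin φ sin λ·ΔY + cos φ·ΔZ = −(0.581683)(0.995629)(-63.2) − (0.581683)(-0.093396)(561.9) + (0.813416)(-636.9) = -450.94 m.
Horizontal magnitude = √(ΔE² + ΔN²) = √(553.54² + (-450.94)²) = 713.97 m.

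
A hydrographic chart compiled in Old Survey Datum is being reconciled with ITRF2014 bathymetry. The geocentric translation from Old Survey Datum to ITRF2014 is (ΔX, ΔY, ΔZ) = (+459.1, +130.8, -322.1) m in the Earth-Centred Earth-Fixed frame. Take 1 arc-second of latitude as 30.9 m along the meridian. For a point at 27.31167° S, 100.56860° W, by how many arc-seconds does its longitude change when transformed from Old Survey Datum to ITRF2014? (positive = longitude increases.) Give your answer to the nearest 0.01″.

Δλ = 15.56″

sin φ = -0.458831, cos φ = 0.888524, sin λ = -0.983036, cos λ = -0.183413.
East component: ΔE = −sin λ·ΔX + cos λ·ΔY = −(-0.983036)(459.1) + (-0.183413)(130.8) = 427.32 m.
1° of latitude spans 3600 × 30.90 = 111240 m; at latitude φ, 1° of longitude spans that × cos φ = 98839.4 m, so Δλ = 427.32 / 98839.4 × 3600 = 15.564″.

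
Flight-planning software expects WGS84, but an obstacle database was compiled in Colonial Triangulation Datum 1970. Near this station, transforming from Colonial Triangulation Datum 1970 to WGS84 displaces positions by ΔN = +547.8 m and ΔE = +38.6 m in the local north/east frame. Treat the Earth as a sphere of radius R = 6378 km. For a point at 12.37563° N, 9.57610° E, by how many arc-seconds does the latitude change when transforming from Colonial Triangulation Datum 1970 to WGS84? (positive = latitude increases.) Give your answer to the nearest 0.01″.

On a sphere of radius R, 1 rad of latitude = R, so Δφ = ΔN / R = 547.8 / 6378000 = 8.5889e-05 rad = 17.716″.

Δφ = 17.72″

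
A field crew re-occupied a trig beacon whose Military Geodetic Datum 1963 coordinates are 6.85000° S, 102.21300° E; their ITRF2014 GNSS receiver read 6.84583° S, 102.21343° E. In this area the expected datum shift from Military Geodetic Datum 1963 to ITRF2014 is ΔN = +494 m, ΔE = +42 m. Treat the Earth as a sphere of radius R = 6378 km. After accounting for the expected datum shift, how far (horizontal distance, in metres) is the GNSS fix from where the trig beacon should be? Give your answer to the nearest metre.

Observed coordinate differences: Δφ = +0.00417°, Δλ = +0.00043°.
Converting to metres (1° lat = 111317 m, cos φ = 0.992862): observed ΔN = 464.2 m, observed ΔE = 47.5 m.
Subtracting the expected shift leaves a residual of 464.2 − (494) = -29.8 m north and 47.5 − (42) = 5.5 m east.
Residual distance = √((-29.8)² + 5.5²) = 30.3 m.

30 m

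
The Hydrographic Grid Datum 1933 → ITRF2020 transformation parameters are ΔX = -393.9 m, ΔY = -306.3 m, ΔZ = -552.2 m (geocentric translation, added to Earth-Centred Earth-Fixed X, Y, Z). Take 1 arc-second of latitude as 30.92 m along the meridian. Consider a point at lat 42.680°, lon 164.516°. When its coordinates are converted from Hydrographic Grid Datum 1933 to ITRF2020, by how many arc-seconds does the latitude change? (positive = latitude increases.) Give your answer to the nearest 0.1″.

sin φ = 0.677903, cos φ = 0.735151, sin λ = 0.266969, cos λ = -0.963705.
North component: ΔN = −sin φ cos λ·ΔX − sin φ sin λ·ΔY + cos φ·ΔZ = −(0.677903)(-0.963705)(-393.9) − (0.677903)(0.266969)(-306.3) + (0.735151)(-552.2) = -607.85 m.
1° of latitude spans 3600 × 30.92 = 111312 m, so Δφ = -607.85 / 111312 × 3600 = -19.659″.

Δφ = -19.7″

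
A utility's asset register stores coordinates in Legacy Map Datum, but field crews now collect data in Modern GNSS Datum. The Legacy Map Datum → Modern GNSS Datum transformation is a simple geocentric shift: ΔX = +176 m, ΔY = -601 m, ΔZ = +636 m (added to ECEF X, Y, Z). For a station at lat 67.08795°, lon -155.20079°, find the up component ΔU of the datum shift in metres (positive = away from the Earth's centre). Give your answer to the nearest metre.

ΔU = 622 m

At φ = 67.08795°, λ = -155.20079°: sin φ = 0.921104, cos φ = 0.389318, sin λ = -0.419440, cos λ = -0.907783.
ΔU = cos φ cos λ·ΔX + cos φ sin λ·ΔY + sin φ·ΔZ = (0.389318)(-0.907783)(176) + (0.389318)(-0.419440)(-601) + (0.921104)(636) = 621.76 m.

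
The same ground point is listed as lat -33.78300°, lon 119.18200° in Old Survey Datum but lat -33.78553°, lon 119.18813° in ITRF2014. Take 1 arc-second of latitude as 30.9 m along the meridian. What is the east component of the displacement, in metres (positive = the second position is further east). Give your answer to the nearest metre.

Δφ = -33.78553° − -33.78300° = -0.00253°; Δλ = 119.18813° − 119.18200° = +0.00613°.
1° of latitude = 3600 × 30.90 = 111240 m.
ΔN = Δφ × 111240 = -281.4 m; ΔE = Δλ × 111240 × cos(-33.78300°) = +0.00613 × 111240 × 0.831149 = 566.8 m.

ΔE = 567 m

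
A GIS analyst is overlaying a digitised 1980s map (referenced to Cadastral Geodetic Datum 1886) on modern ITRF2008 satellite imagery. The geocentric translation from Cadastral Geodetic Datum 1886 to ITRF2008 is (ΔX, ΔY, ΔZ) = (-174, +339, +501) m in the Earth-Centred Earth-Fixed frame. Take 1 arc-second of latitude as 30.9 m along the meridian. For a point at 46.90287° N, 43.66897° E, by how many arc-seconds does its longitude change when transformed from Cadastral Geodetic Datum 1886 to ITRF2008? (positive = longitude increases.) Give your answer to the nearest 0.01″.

sin φ = 0.730197, cos φ = 0.683237, sin λ = 0.690491, cos λ = 0.723341.
East component: ΔE = −sin λ·ΔX + cos λ·ΔY = −(0.690491)(-174) + (0.723341)(339) = 365.36 m.
1° of latitude spans 3600 × 30.90 = 111240 m; at latitude φ, 1° of longitude spans that × cos φ = 76003.3 m, so Δλ = 365.36 / 76003.3 × 3600 = 17.306″.

Δλ = 17.31″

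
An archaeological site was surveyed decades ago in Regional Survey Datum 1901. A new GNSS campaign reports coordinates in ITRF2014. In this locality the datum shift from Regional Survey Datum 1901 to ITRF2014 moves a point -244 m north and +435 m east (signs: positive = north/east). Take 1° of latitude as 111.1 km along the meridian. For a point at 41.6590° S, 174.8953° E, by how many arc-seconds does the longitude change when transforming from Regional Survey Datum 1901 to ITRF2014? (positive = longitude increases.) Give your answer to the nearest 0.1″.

Δλ = 18.9″

At latitude -41.6590°, cos φ = 0.747114.
1° of longitude at this latitude = 111.1 × cos φ = 83.00 km, so Δλ = 435.0 / 83004.4 = 0.0052407° = 18.866″.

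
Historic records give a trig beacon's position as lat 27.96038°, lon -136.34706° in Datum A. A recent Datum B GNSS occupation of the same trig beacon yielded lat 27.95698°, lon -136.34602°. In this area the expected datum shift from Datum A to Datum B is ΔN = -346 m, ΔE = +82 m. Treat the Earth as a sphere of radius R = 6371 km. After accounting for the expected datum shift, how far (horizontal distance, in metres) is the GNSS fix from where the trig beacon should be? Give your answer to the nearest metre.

Observed coordinate differences: Δφ = -0.00340°, Δλ = +0.00104°.
Converting to metres (1° lat = 111195 m, cos φ = 0.883272): observed ΔN = -378.1 m, observed ΔE = 102.1 m.
Subtracting the expected shift leaves a residual of -378.1 − (-346) = -32.1 m north and 102.1 − (82) = 20.1 m east.
Residual distance = √((-32.1)² + 20.1²) = 37.9 m.

38 m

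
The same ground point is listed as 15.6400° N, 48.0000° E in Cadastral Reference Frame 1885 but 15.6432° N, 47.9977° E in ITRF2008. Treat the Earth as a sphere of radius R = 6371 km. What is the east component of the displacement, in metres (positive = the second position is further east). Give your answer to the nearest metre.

ΔE = -246 m

Δφ = 15.6432° − 15.6400° = +0.0032°; Δλ = 47.9977° − 48.0000° = -0.0023°.
1° along a meridian = πR/180 = 111195 m.
ΔN = Δφ × 111195 = 355.8 m; ΔE = Δλ × 111195 × cos(15.6400°) = -0.0023 × 111195 × 0.962975 = -246.3 m.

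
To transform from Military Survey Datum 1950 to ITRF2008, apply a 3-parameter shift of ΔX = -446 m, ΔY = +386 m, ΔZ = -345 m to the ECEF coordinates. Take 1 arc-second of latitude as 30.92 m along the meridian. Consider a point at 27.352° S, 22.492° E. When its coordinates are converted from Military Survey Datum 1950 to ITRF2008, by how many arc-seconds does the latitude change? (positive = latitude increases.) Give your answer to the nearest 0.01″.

Δφ = -13.84″

sin φ = -0.459456, cos φ = 0.888201, sin λ = 0.382554, cos λ = 0.923933.
North component: ΔN = −sin φ cos λ·ΔX − sin φ sin λ·ΔY + cos φ·ΔZ = −(-0.459456)(0.923933)(-446) − (-0.459456)(0.382554)(386) + (0.888201)(-345) = -427.91 m.
1° of latitude spans 3600 × 30.92 = 111312 m, so Δφ = -427.91 / 111312 × 3600 = -13.839″.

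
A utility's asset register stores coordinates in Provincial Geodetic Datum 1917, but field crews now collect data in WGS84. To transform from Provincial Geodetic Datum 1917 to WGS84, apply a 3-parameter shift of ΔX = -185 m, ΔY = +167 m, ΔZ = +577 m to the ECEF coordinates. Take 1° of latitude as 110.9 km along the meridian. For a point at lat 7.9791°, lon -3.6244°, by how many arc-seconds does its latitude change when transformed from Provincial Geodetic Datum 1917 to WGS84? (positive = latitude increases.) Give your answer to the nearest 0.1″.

Δφ = 19.4″

sin φ = 0.138812, cos φ = 0.990319, sin λ = -0.063216, cos λ = 0.998000.
North component: ΔN = −sin φ cos λ·ΔX − sin φ sin λ·ΔY + cos φ·ΔZ = −(0.138812)(0.998000)(-185) − (0.138812)(-0.063216)(167) + (0.990319)(577) = 598.51 m.
1° of latitude spans 110900 m, so Δφ = 598.51 / 110900 × 3600 = 19.429″.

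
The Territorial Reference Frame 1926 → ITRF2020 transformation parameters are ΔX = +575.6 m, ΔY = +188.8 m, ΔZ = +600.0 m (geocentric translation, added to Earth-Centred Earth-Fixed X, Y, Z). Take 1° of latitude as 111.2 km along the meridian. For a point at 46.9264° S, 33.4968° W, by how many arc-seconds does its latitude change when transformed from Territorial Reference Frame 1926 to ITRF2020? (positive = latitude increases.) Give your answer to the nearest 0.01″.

sin φ = -0.730477, cos φ = 0.682937, sin λ = -0.551890, cos λ = 0.833917.
North component: ΔN = −sin φ cos λ·ΔX − sin φ sin λ·ΔY + cos φ·ΔZ = −(-0.730477)(0.833917)(575.6) − (-0.730477)(-0.551890)(188.8) + (0.682937)(600.0) = 684.28 m.
1° of latitude spans 111200 m, so Δφ = 684.28 / 111200 × 3600 = 22.153″.

Δφ = 22.15″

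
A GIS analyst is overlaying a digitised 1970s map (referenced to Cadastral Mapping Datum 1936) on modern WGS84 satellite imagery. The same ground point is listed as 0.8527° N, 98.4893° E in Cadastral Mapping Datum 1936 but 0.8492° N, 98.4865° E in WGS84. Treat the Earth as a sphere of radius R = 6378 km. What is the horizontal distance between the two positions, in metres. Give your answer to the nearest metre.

Δφ = 0.8492° − 0.8527° = -0.0035°; Δλ = 98.4865° − 98.4893° = -0.0028°.
1° along a meridian = πR/180 = 111317 m.
ΔN = Δφ × 111317 = -389.6 m; ΔE = Δλ × 111317 × cos(0.8527°) = -0.0028 × 111317 × 0.999889 = -311.7 m.
Distance = √(ΔE² + ΔN²) = √((-311.7)² + (-389.6)²) = 498.9 m.

499 m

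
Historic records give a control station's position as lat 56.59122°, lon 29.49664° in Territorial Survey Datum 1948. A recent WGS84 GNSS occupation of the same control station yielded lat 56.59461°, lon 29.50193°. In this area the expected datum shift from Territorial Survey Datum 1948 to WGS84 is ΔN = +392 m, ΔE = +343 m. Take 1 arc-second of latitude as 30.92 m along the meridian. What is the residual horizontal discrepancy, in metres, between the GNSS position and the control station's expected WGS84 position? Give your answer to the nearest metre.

Observed coordinate differences: Δφ = +0.00339°, Δλ = +0.00529°.
Converting to metres (1° lat = 111312 m, cos φ = 0.550609): observed ΔN = 377.3 m, observed ΔE = 324.2 m.
Subtracting the expected shift leaves a residual of 377.3 − (392) = -14.7 m north and 324.2 − (343) = -18.8 m east.
Residual distance = √((-14.7)² + (-18.8)²) = 23.8 m.

24 m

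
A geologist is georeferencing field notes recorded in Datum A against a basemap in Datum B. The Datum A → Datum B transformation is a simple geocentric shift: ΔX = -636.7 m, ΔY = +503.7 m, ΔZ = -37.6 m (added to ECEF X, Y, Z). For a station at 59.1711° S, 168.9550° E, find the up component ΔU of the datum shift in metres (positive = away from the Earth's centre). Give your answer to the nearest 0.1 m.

The local up (radial) axis is (cos φ cos λ, cos φ sin λ, sin φ), giving ΔU = 320.250 + 49.453 + 32.287 = 401.99 m.

ΔU = 402.0 m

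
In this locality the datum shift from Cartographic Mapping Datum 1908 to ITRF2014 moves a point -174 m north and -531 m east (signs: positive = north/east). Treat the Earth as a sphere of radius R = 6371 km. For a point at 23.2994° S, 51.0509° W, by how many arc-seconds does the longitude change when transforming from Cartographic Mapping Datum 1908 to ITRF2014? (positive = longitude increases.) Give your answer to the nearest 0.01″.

Δλ = -18.72″

At latitude -23.2994°, cos φ = 0.918451.
One radian of longitude at latitude φ spans R cos φ, so Δλ = ΔE / (R cos φ) = -531.0 / (6371000 × 0.918451) = -9.0747e-05 rad = -18.718″.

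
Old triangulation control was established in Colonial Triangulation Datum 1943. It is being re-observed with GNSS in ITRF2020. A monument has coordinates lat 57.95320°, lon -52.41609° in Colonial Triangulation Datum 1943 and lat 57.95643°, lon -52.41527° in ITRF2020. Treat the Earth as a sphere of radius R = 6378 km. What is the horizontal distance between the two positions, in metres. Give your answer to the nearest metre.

363 m

Δφ = 57.95643° − 57.95320° = +0.00323°; Δλ = -52.41527° − -52.41609° = +0.00082°.
1° along a meridian = πR/180 = 111317 m.
ΔN = Δφ × 111317 = 359.6 m; ΔE = Δλ × 111317 × cos(57.95320°) = +0.00082 × 111317 × 0.530612 = 48.4 m.
Distance = √(ΔE² + ΔN²) = √(48.4² + 359.6²) = 362.8 m.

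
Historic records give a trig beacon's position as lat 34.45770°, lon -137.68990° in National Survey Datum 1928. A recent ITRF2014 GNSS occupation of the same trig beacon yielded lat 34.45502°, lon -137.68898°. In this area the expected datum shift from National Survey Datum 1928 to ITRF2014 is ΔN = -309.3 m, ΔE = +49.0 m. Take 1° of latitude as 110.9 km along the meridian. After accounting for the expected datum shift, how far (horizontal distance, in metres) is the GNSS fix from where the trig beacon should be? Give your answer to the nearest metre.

Observed coordinate differences: Δφ = -0.00268°, Δλ = +0.00092°.
Converting to metres (1° lat = 110900 m, cos φ = 0.824544): observed ΔN = -297.2 m, observed ΔE = 84.1 m.
Subtracting the expected shift leaves a residual of -297.2 − (-309.3) = 12.1 m north and 84.1 − (49.0) = 35.1 m east.
Residual distance = √(12.1² + 35.1²) = 37.1 m.

37 m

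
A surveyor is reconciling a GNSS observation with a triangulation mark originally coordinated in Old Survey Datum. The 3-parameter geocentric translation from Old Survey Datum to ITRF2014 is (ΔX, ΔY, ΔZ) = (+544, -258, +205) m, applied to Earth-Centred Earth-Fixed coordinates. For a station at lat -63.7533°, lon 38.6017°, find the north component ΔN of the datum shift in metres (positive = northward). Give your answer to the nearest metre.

At φ = -63.7533°, λ = 38.6017°: sin φ = -0.896898, cos φ = 0.442237, sin λ = 0.623903, cos λ = 0.781502.
ΔN = −sin φ cos λ·ΔX − sin φ sin λ·ΔY + cos φ·ΔZ = −(-0.896898)(0.781502)(544) − (-0.896898)(0.623903)(-258) + (0.442237)(205) = 327.59 m.

ΔN = 328 m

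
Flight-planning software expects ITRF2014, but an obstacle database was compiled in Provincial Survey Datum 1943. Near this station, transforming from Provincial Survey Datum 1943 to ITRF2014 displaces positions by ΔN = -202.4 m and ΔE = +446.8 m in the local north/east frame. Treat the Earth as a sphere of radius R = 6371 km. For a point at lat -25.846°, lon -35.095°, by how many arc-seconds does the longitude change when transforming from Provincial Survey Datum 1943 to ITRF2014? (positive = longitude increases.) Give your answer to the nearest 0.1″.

Δλ = 16.1″

At latitude -25.846°, cos φ = 0.899969.
One radian of longitude at latitude φ spans R cos φ, so Δλ = ΔE / (R cos φ) = 446.8 / (6371000 × 0.899969) = 7.7925e-05 rad = 16.073″.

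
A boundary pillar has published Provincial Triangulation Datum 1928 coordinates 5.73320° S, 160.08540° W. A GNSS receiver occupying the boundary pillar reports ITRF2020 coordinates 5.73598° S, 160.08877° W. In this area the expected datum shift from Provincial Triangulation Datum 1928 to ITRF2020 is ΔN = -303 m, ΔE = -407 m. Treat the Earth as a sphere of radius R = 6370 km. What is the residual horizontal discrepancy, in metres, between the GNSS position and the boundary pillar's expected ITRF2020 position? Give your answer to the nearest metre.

Observed coordinate differences: Δφ = -0.00278°, Δλ = -0.00337°.
Converting to metres (1° lat = 111177 m, cos φ = 0.994998): observed ΔN = -309.1 m, observed ΔE = -372.8 m.
Subtracting the expected shift leaves a residual of -309.1 − (-303) = -6.1 m north and -372.8 − (-407) = 34.2 m east.
Residual distance = √((-6.1)² + 34.2²) = 34.7 m.

35 m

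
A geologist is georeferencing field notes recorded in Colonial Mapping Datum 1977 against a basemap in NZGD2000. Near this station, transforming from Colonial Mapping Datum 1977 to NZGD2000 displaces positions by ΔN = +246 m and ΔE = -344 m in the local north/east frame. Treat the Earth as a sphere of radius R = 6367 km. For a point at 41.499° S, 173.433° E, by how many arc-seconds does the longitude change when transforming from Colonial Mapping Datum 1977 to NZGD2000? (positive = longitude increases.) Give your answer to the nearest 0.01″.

At latitude -41.499°, cos φ = 0.748967.
One radian of longitude at latitude φ spans R cos φ, so Δλ = ΔE / (R cos φ) = -344.0 / (6367000 × 0.748967) = -7.2137e-05 rad = -14.879″.

Δλ = -14.88″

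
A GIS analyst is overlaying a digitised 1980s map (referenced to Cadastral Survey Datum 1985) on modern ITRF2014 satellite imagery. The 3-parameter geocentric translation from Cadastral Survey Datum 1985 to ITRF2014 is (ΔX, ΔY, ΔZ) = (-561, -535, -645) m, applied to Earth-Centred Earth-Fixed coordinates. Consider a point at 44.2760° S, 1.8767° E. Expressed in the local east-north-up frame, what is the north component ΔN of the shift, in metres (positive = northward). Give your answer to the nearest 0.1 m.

The local north axis is (−sin φ cos λ, −sin φ sin λ, cos φ), giving ΔN = -391.433 − 12.231 − 461.810 = -865.47 m.

ΔN = -865.5 m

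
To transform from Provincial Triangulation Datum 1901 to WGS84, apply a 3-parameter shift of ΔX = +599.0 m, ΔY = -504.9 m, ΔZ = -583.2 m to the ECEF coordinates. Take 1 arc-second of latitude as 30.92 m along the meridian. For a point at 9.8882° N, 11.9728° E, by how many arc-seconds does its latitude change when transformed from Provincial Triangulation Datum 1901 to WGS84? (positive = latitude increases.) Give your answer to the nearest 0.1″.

Δφ = -21.3″

sin φ = 0.171726, cos φ = 0.985145, sin λ = 0.207447, cos λ = 0.978246.
North component: ΔN = −sin φ cos λ·ΔX − sin φ sin λ·ΔY + cos φ·ΔZ = −(0.171726)(0.978246)(599.0) − (0.171726)(0.207447)(-504.9) + (0.985145)(-583.2) = -657.18 m.
1° of latitude spans 3600 × 30.92 = 111312 m, so Δφ = -657.18 / 111312 × 3600 = -21.254″.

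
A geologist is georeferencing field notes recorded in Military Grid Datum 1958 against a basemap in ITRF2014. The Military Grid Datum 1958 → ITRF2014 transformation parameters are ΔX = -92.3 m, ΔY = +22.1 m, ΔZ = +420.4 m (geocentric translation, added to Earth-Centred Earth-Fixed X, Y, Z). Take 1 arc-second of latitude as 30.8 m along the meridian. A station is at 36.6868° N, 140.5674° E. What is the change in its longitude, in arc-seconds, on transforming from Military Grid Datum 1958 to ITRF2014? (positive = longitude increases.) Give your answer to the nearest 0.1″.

Δλ = 1.7″

sin φ = 0.597440, cos φ = 0.801913, sin λ = 0.635170, cos λ = -0.772372.
East component: ΔE = −sin λ·ΔX + cos λ·ΔY = −(0.635170)(-92.3) + (-0.772372)(22.1) = 41.56 m.
1° of latitude spans 3600 × 30.80 = 110880 m; at latitude φ, 1° of longitude spans that × cos φ = 88916.1 m, so Δλ = 41.56 / 88916.1 × 3600 = 1.683″.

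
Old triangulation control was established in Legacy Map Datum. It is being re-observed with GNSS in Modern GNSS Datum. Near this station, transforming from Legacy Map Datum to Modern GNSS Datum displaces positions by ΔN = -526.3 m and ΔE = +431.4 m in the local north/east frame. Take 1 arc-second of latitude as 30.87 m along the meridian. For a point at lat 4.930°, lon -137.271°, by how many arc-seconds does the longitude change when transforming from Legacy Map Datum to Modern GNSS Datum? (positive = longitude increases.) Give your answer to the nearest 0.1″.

Δλ = 14.0″

At latitude 4.930°, cos φ = 0.996300.
1″ of longitude at this latitude = 30.87 × cos φ = 30.7558 m, so Δλ = 431.4 / 30.7558 = 14.027″.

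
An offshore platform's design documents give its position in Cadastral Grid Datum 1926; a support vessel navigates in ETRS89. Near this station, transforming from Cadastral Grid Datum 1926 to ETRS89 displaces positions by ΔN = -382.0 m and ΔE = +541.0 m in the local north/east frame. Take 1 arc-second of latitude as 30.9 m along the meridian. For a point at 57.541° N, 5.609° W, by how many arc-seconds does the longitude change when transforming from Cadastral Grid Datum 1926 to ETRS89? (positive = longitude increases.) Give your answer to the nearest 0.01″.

Δλ = 32.62″

At latitude 57.541°, cos φ = 0.536696.
1″ of longitude at this latitude = 30.90 × cos φ = 16.5839 m, so Δλ = 541.0 / 16.5839 = 32.622″.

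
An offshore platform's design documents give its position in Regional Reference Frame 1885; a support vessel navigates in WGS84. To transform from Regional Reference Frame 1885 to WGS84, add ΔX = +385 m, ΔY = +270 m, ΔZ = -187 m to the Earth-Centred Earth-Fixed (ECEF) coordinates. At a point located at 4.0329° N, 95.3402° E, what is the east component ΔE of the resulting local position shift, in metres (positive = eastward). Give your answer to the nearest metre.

The local east axis at (φ, λ) is (−sin λ, cos λ, 0), so ΔE = −sin(95.3402°)·385 + cos(95.3402°)·270 = -408.46 m.

ΔE = -408 m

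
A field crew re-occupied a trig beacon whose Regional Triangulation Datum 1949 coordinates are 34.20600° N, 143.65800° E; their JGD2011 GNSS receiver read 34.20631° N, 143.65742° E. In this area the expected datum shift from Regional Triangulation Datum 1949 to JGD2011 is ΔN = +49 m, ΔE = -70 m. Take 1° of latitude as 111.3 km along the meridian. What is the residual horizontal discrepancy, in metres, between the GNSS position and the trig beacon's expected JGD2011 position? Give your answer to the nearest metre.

22 m

Observed coordinate differences: Δφ = +0.00031°, Δλ = -0.00058°.
Converting to metres (1° lat = 111300 m, cos φ = 0.827022): observed ΔN = 34.5 m, observed ΔE = -53.4 m.
Subtracting the expected shift leaves a residual of 34.5 − (49) = -14.5 m north and -53.4 − (-70) = 16.6 m east.
Residual distance = √((-14.5)² + 16.6²) = 22.0 m.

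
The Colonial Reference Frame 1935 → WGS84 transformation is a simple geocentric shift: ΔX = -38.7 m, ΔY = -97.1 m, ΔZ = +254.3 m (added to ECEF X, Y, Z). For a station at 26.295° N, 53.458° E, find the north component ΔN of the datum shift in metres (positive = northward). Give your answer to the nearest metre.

ΔN = 273 m

At φ = 26.295°, λ = 53.458°: sin φ = 0.442993, cos φ = 0.896525, sin λ = 0.803421, cos λ = 0.595412.
ΔN = −sin φ cos λ·ΔX − sin φ sin λ·ΔY + cos φ·ΔZ = −(0.442993)(0.595412)(-38.7) − (0.442993)(0.803421)(-97.1) + (0.896525)(254.3) = 272.75 m.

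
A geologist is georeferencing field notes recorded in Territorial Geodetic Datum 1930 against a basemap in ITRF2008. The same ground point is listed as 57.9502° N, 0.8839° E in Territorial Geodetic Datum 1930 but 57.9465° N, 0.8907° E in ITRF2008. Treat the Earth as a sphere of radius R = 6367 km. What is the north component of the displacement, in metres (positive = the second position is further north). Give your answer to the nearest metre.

ΔN = -411 m

Δφ = 57.9465° − 57.9502° = -0.0037°; Δλ = 0.8907° − 0.8839° = +0.0068°.
1° along a meridian = πR/180 = 111125 m.
ΔN = Δφ × 111125 = -411.2 m; ΔE = Δλ × 111125 × cos(57.9502°) = +0.0068 × 111125 × 0.530656 = 401.0 m.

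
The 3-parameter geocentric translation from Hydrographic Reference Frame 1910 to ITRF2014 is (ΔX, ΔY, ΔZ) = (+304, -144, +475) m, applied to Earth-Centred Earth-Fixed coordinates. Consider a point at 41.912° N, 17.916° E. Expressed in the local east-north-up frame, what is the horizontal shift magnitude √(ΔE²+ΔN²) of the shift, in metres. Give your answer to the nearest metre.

299 m

The local east axis at (φ, λ) is (−sin λ, cos λ, 0), so ΔE = −sin(17.916°)·304 + cos(17.916°)·(-144) = -230.53 m.
The local north axis is (−sin φ cos λ, −sin φ sin λ, cos φ), giving ΔN = -193.221 + 29.590 + 353.482 = 189.85 m.
Horizontal magnitude = √(ΔE² + ΔN²) = √((-230.53)² + 189.85²) = 298.65 m.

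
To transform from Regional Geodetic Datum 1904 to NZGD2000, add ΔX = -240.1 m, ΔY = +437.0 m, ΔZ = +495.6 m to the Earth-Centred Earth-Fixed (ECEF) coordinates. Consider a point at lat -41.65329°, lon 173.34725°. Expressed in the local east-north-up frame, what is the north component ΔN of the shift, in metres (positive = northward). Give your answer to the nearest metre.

The local north axis is (−sin φ cos λ, −sin φ sin λ, cos φ), giving ΔN = 158.501 + 33.648 + 370.303 = 562.45 m.

ΔN = 562 m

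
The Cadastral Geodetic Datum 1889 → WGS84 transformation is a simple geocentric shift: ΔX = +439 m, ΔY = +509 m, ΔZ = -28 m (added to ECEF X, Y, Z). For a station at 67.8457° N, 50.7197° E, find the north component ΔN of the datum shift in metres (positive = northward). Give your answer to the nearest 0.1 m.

At φ = 67.8457°, λ = 50.7197°: sin φ = 0.926172, cos φ = 0.377102, sin λ = 0.774058, cos λ = 0.633115.
ΔN = −sin φ cos λ·ΔX − sin φ sin λ·ΔY + cos φ·ΔZ = −(0.926172)(0.633115)(439) − (0.926172)(0.774058)(509) + (0.377102)(-28) = -632.88 m.

ΔN = -632.9 m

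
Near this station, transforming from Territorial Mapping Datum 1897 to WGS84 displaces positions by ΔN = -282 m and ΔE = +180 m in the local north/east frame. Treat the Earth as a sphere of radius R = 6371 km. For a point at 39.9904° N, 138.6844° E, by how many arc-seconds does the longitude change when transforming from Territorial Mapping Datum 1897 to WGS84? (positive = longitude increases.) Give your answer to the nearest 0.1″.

At latitude 39.9904°, cos φ = 0.766152.
One radian of longitude at latitude φ spans R cos φ, so Δλ = ΔE / (R cos φ) = 180.0 / (6371000 × 0.766152) = 3.6877e-05 rad = 7.606″.

Δλ = 7.6″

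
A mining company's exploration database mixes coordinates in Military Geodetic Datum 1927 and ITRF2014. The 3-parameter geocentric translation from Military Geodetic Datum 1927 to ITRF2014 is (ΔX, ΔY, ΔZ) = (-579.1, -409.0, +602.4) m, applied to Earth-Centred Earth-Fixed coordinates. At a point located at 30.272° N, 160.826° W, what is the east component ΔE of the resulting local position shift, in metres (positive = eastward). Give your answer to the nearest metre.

ΔE = 196 m

At φ = 30.272°, λ = -160.826°: sin φ = 0.504106, cos φ = 0.863642, sin λ = -0.328438, cos λ = -0.944526.
ΔE = −sin λ·ΔX + cos λ·ΔY = −(-0.328438)·(-579.1) + (-0.944526)·(-409.0) = 196.11 m.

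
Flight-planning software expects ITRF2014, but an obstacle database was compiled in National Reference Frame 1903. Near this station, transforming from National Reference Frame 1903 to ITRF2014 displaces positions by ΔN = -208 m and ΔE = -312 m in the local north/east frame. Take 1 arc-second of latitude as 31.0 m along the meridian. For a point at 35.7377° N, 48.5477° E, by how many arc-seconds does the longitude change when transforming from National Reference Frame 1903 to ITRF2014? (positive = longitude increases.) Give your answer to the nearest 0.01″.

Δλ = -12.40″

At latitude 35.7377°, cos φ = 0.811699.
1″ of longitude at this latitude = 31.00 × cos φ = 25.1627 m, so Δλ = -312.0 / 25.1627 = -12.399″.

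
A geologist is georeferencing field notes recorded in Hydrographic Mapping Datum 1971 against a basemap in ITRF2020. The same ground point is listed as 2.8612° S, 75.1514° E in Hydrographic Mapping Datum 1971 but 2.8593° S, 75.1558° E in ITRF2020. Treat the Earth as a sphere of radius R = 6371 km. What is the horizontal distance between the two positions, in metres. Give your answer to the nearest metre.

532 m

Δφ = -2.8593° − -2.8612° = +0.0019°; Δλ = 75.1558° − 75.1514° = +0.0044°.
1° along a meridian = πR/180 = 111195 m.
ΔN = Δφ × 111195 = 211.3 m; ΔE = Δλ × 111195 × cos(-2.8612°) = +0.0044 × 111195 × 0.998753 = 488.6 m.
Distance = √(ΔE² + ΔN²) = √(488.6² + 211.3²) = 532.4 m.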